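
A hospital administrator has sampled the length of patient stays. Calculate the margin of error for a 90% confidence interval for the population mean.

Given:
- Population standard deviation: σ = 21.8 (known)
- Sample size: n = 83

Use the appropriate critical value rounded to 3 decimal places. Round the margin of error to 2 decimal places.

The population standard deviation σ is known, so use the z-interval margin of error formula.

For 90% confidence, z* = 1.645 (from standard normal table)

Margin of error formula for z-interval: E = z* × σ/√n

E = 1.645 × 21.8/√83
  = 1.645 × 2.392861
  = 3.9363

Rounded to 2 decimal places:

3.94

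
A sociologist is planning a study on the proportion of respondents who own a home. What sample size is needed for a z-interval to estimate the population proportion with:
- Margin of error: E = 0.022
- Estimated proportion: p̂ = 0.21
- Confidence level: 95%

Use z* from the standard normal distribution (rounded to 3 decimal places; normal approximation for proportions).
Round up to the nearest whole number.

Using z* for proportion z-interval (normal approximation).

For 95% confidence, z* = 1.96 (from standard normal table)

Sample size formula for proportion z-interval: n = z*²p̂(1-p̂)/E²

n = 1.96² × 0.21 × 0.79 / 0.022²
  = 3.8416 × 0.1659 / 0.000484
  = 1316.7798

Round up to the nearest whole number: n = 1317

1317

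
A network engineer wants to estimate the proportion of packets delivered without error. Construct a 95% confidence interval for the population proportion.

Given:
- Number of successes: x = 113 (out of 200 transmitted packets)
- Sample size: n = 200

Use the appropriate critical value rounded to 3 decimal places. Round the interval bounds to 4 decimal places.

Sample proportion: p̂ = 113/200 = 0.565000

Check conditions for normal approximation:
  np̂ = 113 ≥ 10 ✓
  n(1-p̂) = 87 ≥ 10 ✓

The sample is large enough, so use a z-interval (normal approximation) for the proportion.

For 95% confidence, z* = 1.96 (from standard normal table)

Standard error: SE = √(p̂(1-p̂)/n) = √(0.565000×0.435000/200) = 0.03505531

Margin of error: E = z* × SE = 1.96 × 0.03505531 = 0.068708

Z-interval: p̂ ± E = 0.565000 ± 0.068708 = (0.496292, 0.633708)

Rounded to 4 decimal places:

(0.4963, 0.6337)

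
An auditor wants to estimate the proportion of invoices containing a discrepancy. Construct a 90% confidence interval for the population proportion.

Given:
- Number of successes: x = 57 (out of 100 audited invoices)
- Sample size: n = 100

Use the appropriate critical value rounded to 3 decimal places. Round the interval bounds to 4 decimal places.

Sample proportion: p̂ = 57/100 = 0.570000

Check conditions for normal approximation:
  np̂ = 57 ≥ 10 ✓
  n(1-p̂) = 43 ≥ 10 ✓

The sample is large enough, so use a z-interval (normal approximation) for the proportion.

For 90% confidence, z* = 1.645 (from standard normal table)

Standard error: SE = √(p̂(1-p̂)/n) = √(0.570000×0.430000/100) = 0.04950758

Margin of error: E = z* × SE = 1.645 × 0.04950758 = 0.081440

Z-interval: p̂ ± E = 0.570000 ± 0.081440 = (0.488560, 0.651440)

Rounded to 4 decimal places:

(0.4886, 0.6514)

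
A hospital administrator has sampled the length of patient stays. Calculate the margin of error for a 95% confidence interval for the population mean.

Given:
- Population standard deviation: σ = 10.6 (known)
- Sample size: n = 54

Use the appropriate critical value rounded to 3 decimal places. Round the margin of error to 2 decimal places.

The population standard deviation σ is known, so use the z-interval margin of error formula.

For 95% confidence, z* = 1.96 (from standard normal table)

Margin of error formula for z-interval: E = z* × σ/√n

E = 1.96 × 10.6/√54
  = 1.96 × 1.442477
  = 2.8273

Rounded to 2 decimal places:

2.83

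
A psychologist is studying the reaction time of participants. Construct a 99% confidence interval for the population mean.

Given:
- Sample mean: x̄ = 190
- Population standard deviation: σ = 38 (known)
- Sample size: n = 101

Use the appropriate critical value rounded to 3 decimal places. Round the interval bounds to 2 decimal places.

The population standard deviation σ is known, so use a z-interval (standard normal critical value).

For 99% confidence, z* = 2.576 (from standard normal table)

Standard error: SE = σ/√n = 38/√101 = 3.781141

Margin of error: E = z* × SE = 2.576 × 3.781141 = 9.7402

Z-interval: x̄ ± E = 190 ± 9.7402 = (180.2598, 199.7402)

Rounded to 2 decimal places:

(180.26, 199.74)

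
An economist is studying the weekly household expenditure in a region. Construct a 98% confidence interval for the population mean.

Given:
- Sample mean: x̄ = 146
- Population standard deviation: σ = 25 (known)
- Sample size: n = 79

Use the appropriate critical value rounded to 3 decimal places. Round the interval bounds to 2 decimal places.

The population standard deviation σ is known, so use a z-interval (standard normal critical value).

For 98% confidence, z* = 2.326 (from standard normal table)

Standard error: SE = σ/√n = 25/√79 = 2.812720

Margin of error: E = z* × SE = 2.326 × 2.812720 = 6.5424

Z-interval: x̄ ± E = 146 ± 6.5424 = (139.4576, 152.5424)

Rounded to 2 decimal places:

(139.46, 152.54)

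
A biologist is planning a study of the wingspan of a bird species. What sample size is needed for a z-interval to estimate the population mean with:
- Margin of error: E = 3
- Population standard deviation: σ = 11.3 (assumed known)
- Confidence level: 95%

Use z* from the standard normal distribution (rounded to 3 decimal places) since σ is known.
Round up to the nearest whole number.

Using z* since population σ is known (z-interval formula).

For 95% confidence, z* = 1.96 (from standard normal table)

Sample size formula for z-interval: n = (z*σ/E)²

n = (1.96 × 11.3 / 3)²
  = (7.382667)²
  = 54.5038

Round up to the nearest whole number: n = 55

55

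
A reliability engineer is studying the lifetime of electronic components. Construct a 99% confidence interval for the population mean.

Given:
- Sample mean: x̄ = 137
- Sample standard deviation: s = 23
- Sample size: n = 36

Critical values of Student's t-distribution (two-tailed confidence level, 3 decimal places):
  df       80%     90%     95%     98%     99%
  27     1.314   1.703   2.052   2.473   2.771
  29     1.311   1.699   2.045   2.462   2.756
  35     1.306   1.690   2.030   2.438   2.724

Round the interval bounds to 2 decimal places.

The population standard deviation σ is unknown (only the sample standard deviation s is given), so use a t-interval with df = n - 1 = 36 - 1 = 35.

For 99% confidence with df = 35, t* = 2.724 (from t-table)

Standard error: SE = s/√n = 23/√36 = 3.833333

Margin of error: E = t* × SE = 2.724 × 3.833333 = 10.4420

T-interval: x̄ ± E = 137 ± 10.4420 = (126.5580, 147.4420)

Rounded to 2 decimal places:

(126.56, 147.44)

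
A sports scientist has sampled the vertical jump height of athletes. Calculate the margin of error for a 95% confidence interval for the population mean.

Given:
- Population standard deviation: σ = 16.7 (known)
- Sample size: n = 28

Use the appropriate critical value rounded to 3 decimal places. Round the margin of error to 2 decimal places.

The population standard deviation σ is known, so use the z-interval margin of error formula.

For 95% confidence, z* = 1.96 (from standard normal table)

Margin of error formula for z-interval: E = z* × σ/√n

E = 1.96 × 16.7/√28
  = 1.96 × 3.156003
  = 6.1858

Rounded to 2 decimal places:

6.19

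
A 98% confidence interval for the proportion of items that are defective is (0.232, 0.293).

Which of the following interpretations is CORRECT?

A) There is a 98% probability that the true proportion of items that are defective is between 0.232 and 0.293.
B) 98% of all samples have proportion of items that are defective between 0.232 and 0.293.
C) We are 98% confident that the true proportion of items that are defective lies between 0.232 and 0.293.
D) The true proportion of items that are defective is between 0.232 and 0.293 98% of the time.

A confidence interval represents our confidence in the procedure, not a probability statement about the parameter.

Key concept: If we repeated this sampling process many times and computed a 98% CI each time, about 98% of those intervals would contain the true population parameter.

For this specific interval (0.232, 0.293):
- Midpoint (point estimate): 0.2625
- Margin of error: 0.0305

The correct interpretation is the one stating confidence that the true parameter lies in the interval — option C.

C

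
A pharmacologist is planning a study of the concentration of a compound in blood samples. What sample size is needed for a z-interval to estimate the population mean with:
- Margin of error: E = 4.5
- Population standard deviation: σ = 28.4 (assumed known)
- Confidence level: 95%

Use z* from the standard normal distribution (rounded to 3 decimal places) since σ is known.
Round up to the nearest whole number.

Using z* since population σ is known (z-interval formula).

For 95% confidence, z* = 1.96 (from standard normal table)

Sample size formula for z-interval: n = (z*σ/E)²

n = (1.96 × 28.4 / 4.5)²
  = (12.369778)²
  = 153.0114

Round up to the nearest whole number: n = 154

154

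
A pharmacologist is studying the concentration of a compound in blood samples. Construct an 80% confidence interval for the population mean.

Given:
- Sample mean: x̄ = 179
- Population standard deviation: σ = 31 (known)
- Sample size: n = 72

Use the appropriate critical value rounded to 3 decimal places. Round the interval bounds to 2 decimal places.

The population standard deviation σ is known, so use a z-interval (standard normal critical value).

For 80% confidence, z* = 1.282 (from standard normal table)

Standard error: SE = σ/√n = 31/√72 = 3.653385

Margin of error: E = z* × SE = 1.282 × 3.653385 = 4.6836

Z-interval: x̄ ± E = 179 ± 4.6836 = (174.3164, 183.6836)

Rounded to 2 decimal places:

(174.32, 183.68)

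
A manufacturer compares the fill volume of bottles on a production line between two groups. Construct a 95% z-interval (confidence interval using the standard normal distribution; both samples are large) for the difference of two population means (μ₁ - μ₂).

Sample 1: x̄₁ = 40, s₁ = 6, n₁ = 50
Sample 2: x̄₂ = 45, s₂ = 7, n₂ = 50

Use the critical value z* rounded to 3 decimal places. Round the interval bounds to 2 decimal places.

Both samples are large (n₁ = 50 ≥ 30, n₂ = 50 ≥ 30), so a z-interval for the difference of means applies.

Point estimate: x̄₁ - x̄₂ = 40 - 45 = -5

Standard error: SE = √(s₁²/n₁ + s₂²/n₂)
= √(6²/50 + 7²/50)
= √(0.720000 + 0.980000)
= 1.303840

For 95% confidence, z* = 1.96 (from standard normal table)
Margin of error: E = z* × SE = 1.96 × 1.303840 = 2.5555

Z-interval: (x̄₁ - x̄₂) ± E = -5 ± 2.5555 = (-7.5555, -2.4445)

Rounded to 2 decimal places:

(-7.56, -2.44)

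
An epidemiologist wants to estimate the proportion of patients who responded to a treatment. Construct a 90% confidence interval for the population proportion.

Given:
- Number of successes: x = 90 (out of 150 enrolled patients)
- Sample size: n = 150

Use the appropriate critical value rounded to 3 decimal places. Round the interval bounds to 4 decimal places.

Sample proportion: p̂ = 90/150 = 0.600000

Check conditions for normal approximation:
  np̂ = 90 ≥ 10 ✓
  n(1-p̂) = 60 ≥ 10 ✓

The sample is large enough, so use a z-interval (normal approximation) for the proportion.

For 90% confidence, z* = 1.645 (from standard normal table)

Standard error: SE = √(p̂(1-p̂)/n) = √(0.600000×0.400000/150) = 0.04000000

Margin of error: E = z* × SE = 1.645 × 0.04000000 = 0.065800

Z-interval: p̂ ± E = 0.600000 ± 0.065800 = (0.534200, 0.665800)

Rounded to 4 decimal places:

(0.5342, 0.6658)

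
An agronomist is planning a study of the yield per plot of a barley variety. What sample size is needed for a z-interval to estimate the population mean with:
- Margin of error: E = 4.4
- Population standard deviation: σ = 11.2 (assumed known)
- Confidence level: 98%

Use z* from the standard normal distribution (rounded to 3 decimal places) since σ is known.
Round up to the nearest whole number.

Using z* since population σ is known (z-interval formula).

For 98% confidence, z* = 2.326 (from standard normal table)

Sample size formula for z-interval: n = (z*σ/E)²

n = (2.326 × 11.2 / 4.4)²
  = (5.920727)²
  = 35.0550

Round up to the nearest whole number: n = 36

36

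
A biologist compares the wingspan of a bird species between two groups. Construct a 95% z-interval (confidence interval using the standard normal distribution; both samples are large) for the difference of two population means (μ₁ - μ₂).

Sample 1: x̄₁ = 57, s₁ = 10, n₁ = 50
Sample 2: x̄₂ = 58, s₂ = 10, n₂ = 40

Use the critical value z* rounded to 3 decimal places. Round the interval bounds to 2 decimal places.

Both samples are large (n₁ = 50 ≥ 30, n₂ = 40 ≥ 30), so a z-interval for the difference of means applies.

Point estimate: x̄₁ - x̄₂ = 57 - 58 = -1

Standard error: SE = √(s₁²/n₁ + s₂²/n₂)
= √(10²/50 + 10²/40)
= √(2.000000 + 2.500000)
= 2.121320

For 95% confidence, z* = 1.96 (from standard normal table)
Margin of error: E = z* × SE = 1.96 × 2.121320 = 4.1578

Z-interval: (x̄₁ - x̄₂) ± E = -1 ± 4.1578 = (-5.1578, 3.1578)

Rounded to 2 decimal places:

(-5.16, 3.16)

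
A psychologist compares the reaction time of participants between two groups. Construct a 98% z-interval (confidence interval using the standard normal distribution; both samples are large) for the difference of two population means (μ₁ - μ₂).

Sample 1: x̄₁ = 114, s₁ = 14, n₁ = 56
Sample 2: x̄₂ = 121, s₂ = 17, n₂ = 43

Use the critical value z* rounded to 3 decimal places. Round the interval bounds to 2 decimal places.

Both samples are large (n₁ = 56 ≥ 30, n₂ = 43 ≥ 30), so a z-interval for the difference of means applies.

Point estimate: x̄₁ - x̄₂ = 114 - 121 = -7

Standard error: SE = √(s₁²/n₁ + s₂²/n₂)
= √(14²/56 + 17²/43)
= √(3.500000 + 6.720930)
= 3.197019

For 98% confidence, z* = 2.326 (from standard normal table)
Margin of error: E = z* × SE = 2.326 × 3.197019 = 7.4363

Z-interval: (x̄₁ - x̄₂) ± E = -7 ± 7.4363 = (-14.4363, 0.4363)

Rounded to 2 decimal places:

(-14.44, 0.44)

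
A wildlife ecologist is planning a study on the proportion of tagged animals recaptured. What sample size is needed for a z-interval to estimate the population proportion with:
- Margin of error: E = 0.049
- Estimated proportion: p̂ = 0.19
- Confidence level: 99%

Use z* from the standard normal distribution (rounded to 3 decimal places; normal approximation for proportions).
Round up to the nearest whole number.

Using z* for proportion z-interval (normal approximation).

For 99% confidence, z* = 2.576 (from standard normal table)

Sample size formula for proportion z-interval: n = z*²p̂(1-p̂)/E²

n = 2.576² × 0.19 × 0.81 / 0.049²
  = 6.635776 × 0.1539 / 0.002401
  = 425.3419

Round up to the nearest whole number: n = 426

426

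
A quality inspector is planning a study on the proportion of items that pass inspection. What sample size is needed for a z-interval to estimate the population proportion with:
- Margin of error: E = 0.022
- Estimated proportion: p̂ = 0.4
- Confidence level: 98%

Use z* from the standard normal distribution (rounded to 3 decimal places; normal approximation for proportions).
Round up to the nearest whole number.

Using z* for proportion z-interval (normal approximation).

For 98% confidence, z* = 2.326 (from standard normal table)

Sample size formula for proportion z-interval: n = z*²p̂(1-p̂)/E²

n = 2.326² × 0.4 × 0.6 / 0.022²
  = 5.410276 × 0.24 / 0.000484
  = 2682.7815

Round up to the nearest whole number: n = 2683

2683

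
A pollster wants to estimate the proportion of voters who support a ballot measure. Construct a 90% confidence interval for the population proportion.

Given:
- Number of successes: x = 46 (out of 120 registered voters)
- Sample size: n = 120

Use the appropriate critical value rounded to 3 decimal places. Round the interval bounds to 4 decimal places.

Sample proportion: p̂ = 46/120 = 0.383333

Check conditions for normal approximation:
  np̂ = 46 ≥ 10 ✓
  n(1-p̂) = 74 ≥ 10 ✓

The sample is large enough, so use a z-interval (normal approximation) for the proportion.

For 90% confidence, z* = 1.645 (from standard normal table)

Standard error: SE = √(p̂(1-p̂)/n) = √(0.383333×0.616667/120) = 0.04438364

Margin of error: E = z* × SE = 1.645 × 0.04438364 = 0.073011

Z-interval: p̂ ± E = 0.383333 ± 0.073011 = (0.310322, 0.456344)

Rounded to 4 decimal places:

(0.3103, 0.4563)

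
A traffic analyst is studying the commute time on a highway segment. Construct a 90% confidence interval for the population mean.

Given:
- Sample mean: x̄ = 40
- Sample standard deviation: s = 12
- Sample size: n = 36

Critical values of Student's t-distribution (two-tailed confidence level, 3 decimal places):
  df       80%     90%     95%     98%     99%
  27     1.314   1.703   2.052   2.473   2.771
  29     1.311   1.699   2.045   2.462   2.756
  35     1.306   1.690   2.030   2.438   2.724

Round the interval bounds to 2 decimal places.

The population standard deviation σ is unknown (only the sample standard deviation s is given), so use a t-interval with df = n - 1 = 36 - 1 = 35.

For 90% confidence with df = 35, t* = 1.690 (from t-table)

Standard error: SE = s/√n = 12/√36 = 2.000000

Margin of error: E = t* × SE = 1.690 × 2.000000 = 3.3800

T-interval: x̄ ± E = 40 ± 3.3800 = (36.6200, 43.3800)

Rounded to 2 decimal places:

(36.62, 43.38)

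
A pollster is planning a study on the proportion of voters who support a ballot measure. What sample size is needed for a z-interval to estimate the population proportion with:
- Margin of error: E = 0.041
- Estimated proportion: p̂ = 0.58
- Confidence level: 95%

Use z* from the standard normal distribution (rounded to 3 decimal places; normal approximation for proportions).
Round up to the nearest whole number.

Using z* for proportion z-interval (normal approximation).

For 95% confidence, z* = 1.96 (from standard normal table)

Sample size formula for proportion z-interval: n = z*²p̂(1-p̂)/E²

n = 1.96² × 0.58 × 0.42 / 0.041²
  = 3.8416 × 0.2436 / 0.001681
  = 556.7006

Round up to the nearest whole number: n = 557

557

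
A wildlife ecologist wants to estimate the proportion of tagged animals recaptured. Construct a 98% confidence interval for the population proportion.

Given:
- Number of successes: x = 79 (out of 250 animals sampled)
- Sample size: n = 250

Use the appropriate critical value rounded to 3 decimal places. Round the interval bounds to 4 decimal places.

Sample proportion: p̂ = 79/250 = 0.316000

Check conditions for normal approximation:
  np̂ = 79 ≥ 10 ✓
  n(1-p̂) = 171 ≥ 10 ✓

The sample is large enough, so use a z-interval (normal approximation) for the proportion.

For 98% confidence, z* = 2.326 (from standard normal table)

Standard error: SE = √(p̂(1-p̂)/n) = √(0.316000×0.684000/250) = 0.02940367

Margin of error: E = z* × SE = 2.326 × 0.02940367 = 0.068393

Z-interval: p̂ ± E = 0.316000 ± 0.068393 = (0.247607, 0.384393)

Rounded to 4 decimal places:

(0.2476, 0.3844)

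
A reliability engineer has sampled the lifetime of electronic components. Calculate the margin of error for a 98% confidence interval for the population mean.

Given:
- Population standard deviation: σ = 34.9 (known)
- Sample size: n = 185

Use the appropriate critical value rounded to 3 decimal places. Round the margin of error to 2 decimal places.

The population standard deviation σ is known, so use the z-interval margin of error formula.

For 98% confidence, z* = 2.326 (from standard normal table)

Margin of error formula for z-interval: E = z* × σ/√n

E = 2.326 × 34.9/√185
  = 2.326 × 2.565899
  = 5.9683

Rounded to 2 decimal places:

5.97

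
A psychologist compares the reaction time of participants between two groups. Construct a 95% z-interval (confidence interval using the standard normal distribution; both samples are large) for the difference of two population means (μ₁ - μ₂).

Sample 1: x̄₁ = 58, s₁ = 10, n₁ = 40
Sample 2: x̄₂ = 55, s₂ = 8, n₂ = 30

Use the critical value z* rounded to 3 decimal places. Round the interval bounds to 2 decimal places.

Both samples are large (n₁ = 40 ≥ 30, n₂ = 30 ≥ 30), so a z-interval for the difference of means applies.

Point estimate: x̄₁ - x̄₂ = 58 - 55 = 3

Standard error: SE = √(s₁²/n₁ + s₂²/n₂)
= √(10²/40 + 8²/30)
= √(2.500000 + 2.133333)
= 2.152518

For 95% confidence, z* = 1.96 (from standard normal table)
Margin of error: E = z* × SE = 1.96 × 2.152518 = 4.2189

Z-interval: (x̄₁ - x̄₂) ± E = 3 ± 4.2189 = (-1.2189, 7.2189)

Rounded to 2 decimal places:

(-1.22, 7.22)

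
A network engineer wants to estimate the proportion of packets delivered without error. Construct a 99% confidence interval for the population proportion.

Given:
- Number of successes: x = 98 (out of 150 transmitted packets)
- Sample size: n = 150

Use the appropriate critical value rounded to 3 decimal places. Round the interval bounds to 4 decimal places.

Sample proportion: p̂ = 98/150 = 0.653333

Check conditions for normal approximation:
  np̂ = 98 ≥ 10 ✓
  n(1-p̂) = 52 ≥ 10 ✓

The sample is large enough, so use a z-interval (normal approximation) for the proportion.

For 99% confidence, z* = 2.576 (from standard normal table)

Standard error: SE = √(p̂(1-p̂)/n) = √(0.653333×0.346667/150) = 0.03885777

Margin of error: E = z* × SE = 2.576 × 0.03885777 = 0.100098

Z-interval: p̂ ± E = 0.653333 ± 0.100098 = (0.553236, 0.753431)

Rounded to 4 decimal places:

(0.5532, 0.7534)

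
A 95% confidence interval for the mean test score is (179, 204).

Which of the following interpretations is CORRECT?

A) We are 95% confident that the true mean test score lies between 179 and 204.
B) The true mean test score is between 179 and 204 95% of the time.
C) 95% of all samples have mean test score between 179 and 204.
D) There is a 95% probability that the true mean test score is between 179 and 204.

A confidence interval represents our confidence in the procedure, not a probability statement about the parameter.

Key concept: If we repeated this sampling process many times and computed a 95% CI each time, about 95% of those intervals would contain the true population parameter.

For this specific interval (179, 204):
- Midpoint (point estimate): 191.5
- Margin of error: 12.5

The correct interpretation is the one stating confidence that the true parameter lies in the interval — option A.

A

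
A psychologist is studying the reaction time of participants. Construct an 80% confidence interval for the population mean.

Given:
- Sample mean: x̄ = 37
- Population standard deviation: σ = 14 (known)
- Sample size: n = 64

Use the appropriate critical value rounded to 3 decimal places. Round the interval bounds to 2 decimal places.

The population standard deviation σ is known, so use a z-interval (standard normal critical value).

For 80% confidence, z* = 1.282 (from standard normal table)

Standard error: SE = σ/√n = 14/√64 = 1.750000

Margin of error: E = z* × SE = 1.282 × 1.750000 = 2.2435

Z-interval: x̄ ± E = 37 ± 2.2435 = (34.7565, 39.2435)

Rounded to 2 decimal places:

(34.76, 39.24)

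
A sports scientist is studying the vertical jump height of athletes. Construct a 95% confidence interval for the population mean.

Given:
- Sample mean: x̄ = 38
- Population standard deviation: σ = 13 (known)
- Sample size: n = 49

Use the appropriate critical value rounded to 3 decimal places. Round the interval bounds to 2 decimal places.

The population standard deviation σ is known, so use a z-interval (standard normal critical value).

For 95% confidence, z* = 1.96 (from standard normal table)

Standard error: SE = σ/√n = 13/√49 = 1.857143

Margin of error: E = z* × SE = 1.96 × 1.857143 = 3.6400

Z-interval: x̄ ± E = 38 ± 3.6400 = (34.3600, 41.6400)

Rounded to 2 decimal places:

(34.36, 41.64)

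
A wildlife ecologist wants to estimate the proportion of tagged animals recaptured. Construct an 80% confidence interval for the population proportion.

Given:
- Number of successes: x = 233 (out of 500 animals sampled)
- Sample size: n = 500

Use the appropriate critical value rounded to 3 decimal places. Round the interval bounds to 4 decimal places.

Sample proportion: p̂ = 233/500 = 0.466000

Check conditions for normal approximation:
  np̂ = 233 ≥ 10 ✓
  n(1-p̂) = 267 ≥ 10 ✓

The sample is large enough, so use a z-interval (normal approximation) for the proportion.

For 80% confidence, z* = 1.282 (from standard normal table)

Standard error: SE = √(p̂(1-p̂)/n) = √(0.466000×0.534000/500) = 0.02230892

Margin of error: E = z* × SE = 1.282 × 0.02230892 = 0.028600

Z-interval: p̂ ± E = 0.466000 ± 0.028600 = (0.437400, 0.494600)

Rounded to 4 decimal places:

(0.4374, 0.4946)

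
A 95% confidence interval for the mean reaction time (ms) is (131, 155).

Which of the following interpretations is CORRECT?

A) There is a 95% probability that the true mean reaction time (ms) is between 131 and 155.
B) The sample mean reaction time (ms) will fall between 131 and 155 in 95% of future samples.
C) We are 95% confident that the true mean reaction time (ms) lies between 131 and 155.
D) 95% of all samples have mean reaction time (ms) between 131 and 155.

A confidence interval represents our confidence in the procedure, not a probability statement about the parameter.

Key concept: If we repeated this sampling process many times and computed a 95% CI each time, about 95% of those intervals would contain the true population parameter.

For this specific interval (131, 155):
- Midpoint (point estimate): 143
- Margin of error: 12

The correct interpretation is the one stating confidence that the true parameter lies in the interval — option C.

C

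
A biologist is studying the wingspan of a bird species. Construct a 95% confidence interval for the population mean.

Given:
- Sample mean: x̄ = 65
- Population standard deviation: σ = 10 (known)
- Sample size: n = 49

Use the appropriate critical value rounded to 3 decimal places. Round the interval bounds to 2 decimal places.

The population standard deviation σ is known, so use a z-interval (standard normal critical value).

For 95% confidence, z* = 1.96 (from standard normal table)

Standard error: SE = σ/√n = 10/√49 = 1.428571

Margin of error: E = z* × SE = 1.96 × 1.428571 = 2.8000

Z-interval: x̄ ± E = 65 ± 2.8000 = (62.2000, 67.8000)

Rounded to 2 decimal places:

(62.20, 67.80)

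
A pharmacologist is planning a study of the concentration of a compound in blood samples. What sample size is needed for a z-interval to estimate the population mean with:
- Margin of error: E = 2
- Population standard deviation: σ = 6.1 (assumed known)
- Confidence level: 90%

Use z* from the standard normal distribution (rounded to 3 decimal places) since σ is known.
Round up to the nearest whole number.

Using z* since population σ is known (z-interval formula).

For 90% confidence, z* = 1.645 (from standard normal table)

Sample size formula for z-interval: n = (z*σ/E)²

n = (1.645 × 6.1 / 2)²
  = (5.017250)²
  = 25.1728

Round up to the nearest whole number: n = 26

26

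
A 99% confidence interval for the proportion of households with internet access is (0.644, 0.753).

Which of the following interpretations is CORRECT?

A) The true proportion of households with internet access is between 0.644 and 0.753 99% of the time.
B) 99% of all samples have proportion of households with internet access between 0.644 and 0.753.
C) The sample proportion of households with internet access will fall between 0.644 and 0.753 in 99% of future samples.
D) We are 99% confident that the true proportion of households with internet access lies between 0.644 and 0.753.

A confidence interval represents our confidence in the procedure, not a probability statement about the parameter.

Key concept: If we repeated this sampling process many times and computed a 99% CI each time, about 99% of those intervals would contain the true population parameter.

For this specific interval (0.644, 0.753):
- Midpoint (point estimate): 0.6985
- Margin of error: 0.0545

The correct interpretation is the one stating confidence that the true parameter lies in the interval — option D.

D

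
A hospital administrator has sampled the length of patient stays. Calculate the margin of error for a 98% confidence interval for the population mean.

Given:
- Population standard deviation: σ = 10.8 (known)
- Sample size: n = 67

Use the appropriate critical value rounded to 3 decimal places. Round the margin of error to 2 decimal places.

The population standard deviation σ is known, so use the z-interval margin of error formula.

For 98% confidence, z* = 2.326 (from standard normal table)

Margin of error formula for z-interval: E = z* × σ/√n

E = 2.326 × 10.8/√67
  = 2.326 × 1.319430
  = 3.0690

Rounded to 2 decimal places:

3.07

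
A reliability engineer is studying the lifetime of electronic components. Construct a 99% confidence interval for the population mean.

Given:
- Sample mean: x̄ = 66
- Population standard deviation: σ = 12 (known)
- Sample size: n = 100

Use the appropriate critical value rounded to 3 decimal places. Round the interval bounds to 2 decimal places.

The population standard deviation σ is known, so use a z-interval (standard normal critical value).

For 99% confidence, z* = 2.576 (from standard normal table)

Standard error: SE = σ/√n = 12/√100 = 1.200000

Margin of error: E = z* × SE = 2.576 × 1.200000 = 3.0912

Z-interval: x̄ ± E = 66 ± 3.0912 = (62.9088, 69.0912)

Rounded to 2 decimal places:

(62.91, 69.09)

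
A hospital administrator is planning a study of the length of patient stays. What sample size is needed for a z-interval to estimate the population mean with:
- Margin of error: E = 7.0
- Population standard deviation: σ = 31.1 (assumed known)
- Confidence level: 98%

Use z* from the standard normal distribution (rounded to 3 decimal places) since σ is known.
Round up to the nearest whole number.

Using z* since population σ is known (z-interval formula).

For 98% confidence, z* = 2.326 (from standard normal table)

Sample size formula for z-interval: n = (z*σ/E)²

n = (2.326 × 31.1 / 7.0)²
  = (10.334086)²
  = 106.7933

Round up to the nearest whole number: n = 107

107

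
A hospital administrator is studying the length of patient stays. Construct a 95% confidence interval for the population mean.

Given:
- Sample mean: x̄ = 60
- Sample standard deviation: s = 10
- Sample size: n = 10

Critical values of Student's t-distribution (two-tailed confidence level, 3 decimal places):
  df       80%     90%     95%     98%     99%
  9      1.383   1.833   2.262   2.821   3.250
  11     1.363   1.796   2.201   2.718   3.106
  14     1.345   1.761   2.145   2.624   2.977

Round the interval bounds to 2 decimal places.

The population standard deviation σ is unknown (only the sample standard deviation s is given), so use a t-interval with df = n - 1 = 10 - 1 = 9.

For 95% confidence with df = 9, t* = 2.262 (from t-table)

Standard error: SE = s/√n = 10/√10 = 3.162278

Margin of error: E = t* × SE = 2.262 × 3.162278 = 7.1531

T-interval: x̄ ± E = 60 ± 7.1531 = (52.8469, 67.1531)

Rounded to 2 decimal places:

(52.85, 67.15)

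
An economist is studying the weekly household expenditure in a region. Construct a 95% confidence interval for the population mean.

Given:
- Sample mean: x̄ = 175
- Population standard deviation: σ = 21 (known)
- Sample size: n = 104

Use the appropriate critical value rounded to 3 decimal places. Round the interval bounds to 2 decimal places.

The population standard deviation σ is known, so use a z-interval (standard normal critical value).

For 95% confidence, z* = 1.96 (from standard normal table)

Standard error: SE = σ/√n = 21/√104 = 2.059219

Margin of error: E = z* × SE = 1.96 × 2.059219 = 4.0361

Z-interval: x̄ ± E = 175 ± 4.0361 = (170.9639, 179.0361)

Rounded to 2 decimal places:

(170.96, 179.04)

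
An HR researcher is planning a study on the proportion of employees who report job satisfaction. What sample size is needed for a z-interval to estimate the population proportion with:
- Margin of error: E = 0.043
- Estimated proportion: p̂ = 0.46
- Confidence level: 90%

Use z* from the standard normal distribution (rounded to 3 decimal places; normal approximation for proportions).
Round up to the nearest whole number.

Using z* for proportion z-interval (normal approximation).

For 90% confidence, z* = 1.645 (from standard normal table)

Sample size formula for proportion z-interval: n = z*²p̂(1-p̂)/E²

n = 1.645² × 0.46 × 0.54 / 0.043²
  = 2.706025 × 0.2484 / 0.001849
  = 363.5352

Round up to the nearest whole number: n = 364

364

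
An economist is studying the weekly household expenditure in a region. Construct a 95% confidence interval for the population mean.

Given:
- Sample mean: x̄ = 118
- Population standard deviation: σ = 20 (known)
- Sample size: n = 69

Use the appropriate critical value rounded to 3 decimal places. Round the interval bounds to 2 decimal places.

The population standard deviation σ is known, so use a z-interval (standard normal critical value).

For 95% confidence, z* = 1.96 (from standard normal table)

Standard error: SE = σ/√n = 20/√69 = 2.407717

Margin of error: E = z* × SE = 1.96 × 2.407717 = 4.7191

Z-interval: x̄ ± E = 118 ± 4.7191 = (113.2809, 122.7191)

Rounded to 2 decimal places:

(113.28, 122.72)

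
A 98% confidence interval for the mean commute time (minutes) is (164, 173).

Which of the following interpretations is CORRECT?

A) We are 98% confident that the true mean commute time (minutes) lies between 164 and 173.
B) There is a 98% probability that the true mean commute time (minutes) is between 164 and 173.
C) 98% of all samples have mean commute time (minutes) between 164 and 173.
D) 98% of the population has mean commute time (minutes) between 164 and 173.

A confidence interval represents our confidence in the procedure, not a probability statement about the parameter.

Key concept: If we repeated this sampling process many times and computed a 98% CI each time, about 98% of those intervals would contain the true population parameter.

For this specific interval (164, 173):
- Midpoint (point estimate): 168.5
- Margin of error: 4.5

The correct interpretation is the one stating confidence that the true parameter lies in the interval — option A.

A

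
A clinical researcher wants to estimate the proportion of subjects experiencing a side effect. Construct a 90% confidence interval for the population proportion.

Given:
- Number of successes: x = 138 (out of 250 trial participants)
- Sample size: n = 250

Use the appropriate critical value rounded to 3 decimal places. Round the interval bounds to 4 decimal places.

Sample proportion: p̂ = 138/250 = 0.552000

Check conditions for normal approximation:
  np̂ = 138 ≥ 10 ✓
  n(1-p̂) = 112 ≥ 10 ✓

The sample is large enough, so use a z-interval (normal approximation) for the proportion.

For 90% confidence, z* = 1.645 (from standard normal table)

Standard error: SE = √(p̂(1-p̂)/n) = √(0.552000×0.448000/250) = 0.03145130

Margin of error: E = z* × SE = 1.645 × 0.03145130 = 0.051737

Z-interval: p̂ ± E = 0.552000 ± 0.051737 = (0.500263, 0.603737)

Rounded to 4 decimal places:

(0.5003, 0.6037)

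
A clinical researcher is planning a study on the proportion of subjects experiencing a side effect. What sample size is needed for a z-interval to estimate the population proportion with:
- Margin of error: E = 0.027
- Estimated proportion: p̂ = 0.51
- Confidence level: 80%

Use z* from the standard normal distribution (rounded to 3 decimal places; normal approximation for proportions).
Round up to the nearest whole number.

Using z* for proportion z-interval (normal approximation).

For 80% confidence, z* = 1.282 (from standard normal table)

Sample size formula for proportion z-interval: n = z*²p̂(1-p̂)/E²

n = 1.282² × 0.51 × 0.49 / 0.027²
  = 1.643524 × 0.2499 / 0.000729
  = 563.3973

Round up to the nearest whole number: n = 564

564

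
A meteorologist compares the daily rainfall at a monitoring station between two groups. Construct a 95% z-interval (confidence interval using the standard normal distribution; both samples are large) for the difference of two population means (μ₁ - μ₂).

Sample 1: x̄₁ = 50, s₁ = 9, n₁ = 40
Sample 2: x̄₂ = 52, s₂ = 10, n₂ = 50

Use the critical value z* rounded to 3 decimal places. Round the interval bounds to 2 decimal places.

Both samples are large (n₁ = 40 ≥ 30, n₂ = 50 ≥ 30), so a z-interval for the difference of means applies.

Point estimate: x̄₁ - x̄₂ = 50 - 52 = -2

Standard error: SE = √(s₁²/n₁ + s₂²/n₂)
= √(9²/40 + 10²/50)
= √(2.025000 + 2.000000)
= 2.006240

For 95% confidence, z* = 1.96 (from standard normal table)
Margin of error: E = z* × SE = 1.96 × 2.006240 = 3.9322

Z-interval: (x̄₁ - x̄₂) ± E = -2 ± 3.9322 = (-5.9322, 1.9322)

Rounded to 2 decimal places:

(-5.93, 1.93)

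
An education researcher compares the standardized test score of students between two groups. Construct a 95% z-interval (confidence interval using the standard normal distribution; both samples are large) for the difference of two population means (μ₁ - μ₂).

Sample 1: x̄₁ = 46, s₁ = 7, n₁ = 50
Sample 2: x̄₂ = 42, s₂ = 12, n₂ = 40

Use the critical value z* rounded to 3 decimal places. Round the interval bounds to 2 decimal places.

Both samples are large (n₁ = 50 ≥ 30, n₂ = 40 ≥ 30), so a z-interval for the difference of means applies.

Point estimate: x̄₁ - x̄₂ = 46 - 42 = 4

Standard error: SE = √(s₁²/n₁ + s₂²/n₂)
= √(7²/50 + 12²/40)
= √(0.980000 + 3.600000)
= 2.140093

For 95% confidence, z* = 1.96 (from standard normal table)
Margin of error: E = z* × SE = 1.96 × 2.140093 = 4.1946

Z-interval: (x̄₁ - x̄₂) ± E = 4 ± 4.1946 = (-0.1946, 8.1946)

Rounded to 2 decimal places:

(-0.19, 8.19)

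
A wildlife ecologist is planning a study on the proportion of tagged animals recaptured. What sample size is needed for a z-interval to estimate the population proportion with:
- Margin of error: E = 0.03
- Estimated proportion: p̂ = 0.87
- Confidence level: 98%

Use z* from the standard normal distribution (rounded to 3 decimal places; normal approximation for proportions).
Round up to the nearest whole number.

Using z* for proportion z-interval (normal approximation).

For 98% confidence, z* = 2.326 (from standard normal table)

Sample size formula for proportion z-interval: n = z*²p̂(1-p̂)/E²

n = 2.326² × 0.87 × 0.13 / 0.03²
  = 5.410276 × 0.1131 / 0.0009
  = 679.8914

Round up to the nearest whole number: n = 680

680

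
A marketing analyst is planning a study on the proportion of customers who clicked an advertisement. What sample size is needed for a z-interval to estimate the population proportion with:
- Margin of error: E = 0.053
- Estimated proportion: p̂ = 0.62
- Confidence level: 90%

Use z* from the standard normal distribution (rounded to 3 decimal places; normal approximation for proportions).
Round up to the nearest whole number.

Using z* for proportion z-interval (normal approximation).

For 90% confidence, z* = 1.645 (from standard normal table)

Sample size formula for proportion z-interval: n = z*²p̂(1-p̂)/E²

n = 1.645² × 0.62 × 0.38 / 0.053²
  = 2.706025 × 0.2356 / 0.002809
  = 226.9632

Round up to the nearest whole number: n = 227

227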